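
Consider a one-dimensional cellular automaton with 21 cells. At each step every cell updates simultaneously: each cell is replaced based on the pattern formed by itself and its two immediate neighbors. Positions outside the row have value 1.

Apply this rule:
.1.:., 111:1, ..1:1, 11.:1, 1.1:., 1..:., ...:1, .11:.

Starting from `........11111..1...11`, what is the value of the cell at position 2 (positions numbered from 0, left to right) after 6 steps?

step 1: .1111111.1111.1..11.1
step 2: ..111111..111...1.1..
step 3: .1.11111.1.11.11....1
step 4: ....1111....1..1.111.
step 5: .111.111.111..1...11.
step 6: ..11..11..11.1..11.1.
position 2 holds 1

1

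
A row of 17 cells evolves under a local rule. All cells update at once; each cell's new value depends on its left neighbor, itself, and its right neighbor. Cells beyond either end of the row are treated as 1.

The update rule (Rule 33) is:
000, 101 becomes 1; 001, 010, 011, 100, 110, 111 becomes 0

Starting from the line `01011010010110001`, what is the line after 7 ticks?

00111100001000110

10100100001000100
01000001100010000
10011100001000110
00000001100010001
01111100001000100
10000001100010000
00111100001000110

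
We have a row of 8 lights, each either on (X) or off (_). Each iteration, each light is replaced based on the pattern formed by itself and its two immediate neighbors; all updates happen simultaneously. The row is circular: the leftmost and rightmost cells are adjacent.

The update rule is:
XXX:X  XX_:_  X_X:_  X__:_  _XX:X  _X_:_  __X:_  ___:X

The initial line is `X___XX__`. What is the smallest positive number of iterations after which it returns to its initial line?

iteration 1: __X_X___
iteration 2: X_____XX
iteration 3: __XXX_XX
iteration 4: __XX__X_
iteration 5: X_X_____
iteration 6: ____XXX_
iteration 7: XXX_XX__
iteration 8: XX__X___
iteration 9: X_____X_
iteration 10: __XXX___
iteration 11: X_XX__XX
iteration 12: __X___XX
iteration 13: ____X_X_
iteration 14: XXX_____
iteration 15: XX__XXX_
iteration 16: X___XX__

16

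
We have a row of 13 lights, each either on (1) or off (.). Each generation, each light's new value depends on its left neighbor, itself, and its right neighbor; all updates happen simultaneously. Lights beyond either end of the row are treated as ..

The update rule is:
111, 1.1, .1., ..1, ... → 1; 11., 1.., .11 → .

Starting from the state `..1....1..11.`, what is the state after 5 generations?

1.1..1..1..11

111.1111.1...
.1.1.11.11.11
11111..1..1..
.111..11.11.1
1.1..1..1..11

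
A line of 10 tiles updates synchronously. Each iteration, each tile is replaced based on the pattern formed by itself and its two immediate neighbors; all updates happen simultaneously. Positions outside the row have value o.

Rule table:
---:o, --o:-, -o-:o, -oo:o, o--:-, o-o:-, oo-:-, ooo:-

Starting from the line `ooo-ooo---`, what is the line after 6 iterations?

-o--o-o-o-

----o---o-
-oo-o-o-o-
-o--o-o-o-
-o--o-o-o-  (fixed point — unchanged through iteration 6)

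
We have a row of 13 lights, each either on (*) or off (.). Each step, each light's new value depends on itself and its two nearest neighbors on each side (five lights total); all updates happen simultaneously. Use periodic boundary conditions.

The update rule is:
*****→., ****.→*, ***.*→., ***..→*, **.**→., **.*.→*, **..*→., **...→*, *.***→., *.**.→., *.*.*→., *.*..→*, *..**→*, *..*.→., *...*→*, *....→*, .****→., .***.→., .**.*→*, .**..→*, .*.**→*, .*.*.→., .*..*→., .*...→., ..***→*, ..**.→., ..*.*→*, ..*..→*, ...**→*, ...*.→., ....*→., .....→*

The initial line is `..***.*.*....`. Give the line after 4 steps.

..*..*..*..**

.**..*..*.***
..*..*..**...
..*..*.*.****
..*..*..*..**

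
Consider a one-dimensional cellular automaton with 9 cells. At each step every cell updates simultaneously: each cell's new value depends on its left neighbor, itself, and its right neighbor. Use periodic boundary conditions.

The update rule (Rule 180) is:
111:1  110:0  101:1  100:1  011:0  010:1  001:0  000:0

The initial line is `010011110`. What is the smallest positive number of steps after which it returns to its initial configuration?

step 1: 011001101
step 2: 100100011
step 3: 010110001
step 4: 111001001
step 5: 110101100
step 6: 001110010
step 7: 000101011
step 8: 100111100
step 9: 110011010
step 10: 001000111
step 11: 101100010
step 12: 110010011
step 13: 101011001
step 14: 011100100
step 15: 001010110
step 16: 001111001
step 17: 100110101
step 18: 010001110
step 19: 011000101
step 20: 100100111
step 21: 010110011
step 22: 111001000
step 23: 010101100
step 24: 011110010
step 25: 001101011
step 26: 100011100
step 27: 110001010
step 28: 001001111
step 29: 101100110
step 30: 110010001
step 31: 101011000
step 32: 111100100
step 33: 011010110
step 34: 000111001
step 35: 100010101
step 36: 010011110

36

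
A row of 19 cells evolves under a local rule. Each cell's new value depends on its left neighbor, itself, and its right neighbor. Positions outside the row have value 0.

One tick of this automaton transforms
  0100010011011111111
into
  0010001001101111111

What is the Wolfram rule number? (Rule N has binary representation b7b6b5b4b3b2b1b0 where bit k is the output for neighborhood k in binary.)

240

position 12: 111 → 1  (bit 7 = 1)
position 9: 110 → 1  (bit 6 = 1)
position 10: 101 → 1  (bit 5 = 1)
position 2: 100 → 1  (bit 4 = 1)
position 8: 011 → 0  (bit 3 = 0)
position 1: 010 → 0  (bit 2 = 0)
position 0: 001 → 0  (bit 1 = 0)
position 3: 000 → 0  (bit 0 = 0)
bits b7..b0 = 11110000 = 240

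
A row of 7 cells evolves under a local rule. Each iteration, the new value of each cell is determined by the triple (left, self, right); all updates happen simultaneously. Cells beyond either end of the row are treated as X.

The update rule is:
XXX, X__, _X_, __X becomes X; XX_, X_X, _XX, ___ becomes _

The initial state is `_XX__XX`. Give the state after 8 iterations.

___XX_X
X_X____
__XX__X
XX__XX_
X_XX___
____X_X
X__XX__
_XX__XX

_XX__XX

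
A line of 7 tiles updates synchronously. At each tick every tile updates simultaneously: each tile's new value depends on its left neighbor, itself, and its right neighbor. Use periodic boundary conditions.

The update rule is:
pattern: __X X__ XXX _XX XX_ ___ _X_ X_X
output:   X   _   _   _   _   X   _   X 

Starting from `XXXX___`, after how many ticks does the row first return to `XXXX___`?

14

_____XX
_XXXX__
X_____X
__XXXX_
XX_____
___XXXX
_XX____
X___XXX
__XX___
XX___XX
___XX__
XXX___X
____XX_
XXXX___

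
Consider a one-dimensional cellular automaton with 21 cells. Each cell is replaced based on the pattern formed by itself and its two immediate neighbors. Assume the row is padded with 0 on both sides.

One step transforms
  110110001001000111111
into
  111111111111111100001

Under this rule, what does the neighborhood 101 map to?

At position 2 the neighborhood is 101; the next row has 1 there.

1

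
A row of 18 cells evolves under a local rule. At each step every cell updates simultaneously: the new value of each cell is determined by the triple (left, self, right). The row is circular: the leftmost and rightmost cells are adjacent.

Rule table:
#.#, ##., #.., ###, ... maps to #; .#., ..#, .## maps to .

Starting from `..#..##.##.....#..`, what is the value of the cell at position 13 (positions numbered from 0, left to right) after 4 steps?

#..#..##.#####..##
##..#..##.#####..#
###..#..##.#####..
.###..#..##.#####.
position 13 holds #

#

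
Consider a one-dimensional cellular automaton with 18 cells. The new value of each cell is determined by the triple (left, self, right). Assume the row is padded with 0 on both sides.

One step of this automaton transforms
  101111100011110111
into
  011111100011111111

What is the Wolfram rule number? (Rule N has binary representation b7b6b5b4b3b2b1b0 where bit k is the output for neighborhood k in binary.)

position 3: 111 → 1  (bit 7 = 1)
position 6: 110 → 1  (bit 6 = 1)
position 1: 101 → 1  (bit 5 = 1)
position 7: 100 → 0  (bit 4 = 0)
position 2: 011 → 1  (bit 3 = 1)
position 0: 010 → 0  (bit 2 = 0)
position 9: 001 → 0  (bit 1 = 0)
position 8: 000 → 0  (bit 0 = 0)
bits b7..b0 = 11101000 = 232

232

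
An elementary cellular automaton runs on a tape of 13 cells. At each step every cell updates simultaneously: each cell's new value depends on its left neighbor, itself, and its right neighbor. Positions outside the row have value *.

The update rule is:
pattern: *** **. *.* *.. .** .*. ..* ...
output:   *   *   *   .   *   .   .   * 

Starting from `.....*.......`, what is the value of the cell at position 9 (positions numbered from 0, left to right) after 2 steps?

step 1: .***...*****.
step 2: ****.*.******
position 9 holds *

*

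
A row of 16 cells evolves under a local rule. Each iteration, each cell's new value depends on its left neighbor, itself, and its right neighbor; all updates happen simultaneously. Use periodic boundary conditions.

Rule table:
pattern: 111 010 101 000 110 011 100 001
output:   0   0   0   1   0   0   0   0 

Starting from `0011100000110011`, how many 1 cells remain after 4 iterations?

0000001110000000
1111100000111111
0000001110000000  (repeats iteration 1; period 2)
iteration 4: 1111100000111111
count of 1: 11

11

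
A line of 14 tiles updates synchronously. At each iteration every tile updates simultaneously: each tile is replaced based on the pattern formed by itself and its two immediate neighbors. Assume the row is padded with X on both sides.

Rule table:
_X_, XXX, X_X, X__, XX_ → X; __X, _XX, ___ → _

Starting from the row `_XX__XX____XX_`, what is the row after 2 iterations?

X_XX__XX____XX
XX_XX__XX____X

XX_XX__XX____X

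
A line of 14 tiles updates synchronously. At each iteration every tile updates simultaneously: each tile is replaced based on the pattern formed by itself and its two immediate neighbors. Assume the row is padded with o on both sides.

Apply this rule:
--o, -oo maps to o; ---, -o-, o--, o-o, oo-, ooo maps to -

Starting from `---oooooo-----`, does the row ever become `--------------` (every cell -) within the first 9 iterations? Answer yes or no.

--oo---------o
-oo---------oo
-o---------oo-
----------oo--
---------oo--o
--------oo--oo
-------oo--oo-
------oo--oo--
-----oo--oo--o
iteration 9 is -----oo--oo--o, still not uniform -

no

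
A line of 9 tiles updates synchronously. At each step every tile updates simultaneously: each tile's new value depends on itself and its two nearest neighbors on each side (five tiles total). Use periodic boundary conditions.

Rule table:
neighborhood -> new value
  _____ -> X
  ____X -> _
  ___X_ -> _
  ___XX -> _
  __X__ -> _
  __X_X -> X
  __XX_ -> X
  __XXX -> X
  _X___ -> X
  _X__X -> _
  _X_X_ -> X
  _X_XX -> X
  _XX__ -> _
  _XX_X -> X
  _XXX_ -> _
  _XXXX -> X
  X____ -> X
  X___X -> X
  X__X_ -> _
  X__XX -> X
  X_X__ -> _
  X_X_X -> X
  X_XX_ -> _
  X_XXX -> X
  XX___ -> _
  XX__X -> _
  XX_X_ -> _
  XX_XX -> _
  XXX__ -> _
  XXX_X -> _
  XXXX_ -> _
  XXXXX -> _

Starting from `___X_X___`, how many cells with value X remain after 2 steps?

5

step 1: X__XX_XXX
step 2: __XXX_XX_
count of X: 5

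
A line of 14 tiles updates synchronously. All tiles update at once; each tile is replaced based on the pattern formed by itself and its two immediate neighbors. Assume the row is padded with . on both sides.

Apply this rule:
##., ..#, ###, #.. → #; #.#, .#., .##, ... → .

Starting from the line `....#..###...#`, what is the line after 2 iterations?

..#...#..##..#

iteration 1: ...#.##.###.#.
iteration 2: ..#...#..##..#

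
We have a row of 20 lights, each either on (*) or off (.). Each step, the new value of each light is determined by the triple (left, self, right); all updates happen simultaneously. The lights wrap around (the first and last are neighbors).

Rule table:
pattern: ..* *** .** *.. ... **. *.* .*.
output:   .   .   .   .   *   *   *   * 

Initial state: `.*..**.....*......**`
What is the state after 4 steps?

step 1: **...*.***.*.****..*
step 2: .*.*.**..****...*...
step 3: .****.*.....*.*.*.**
step 4: *...***.***.******.*

*...***.***.******.*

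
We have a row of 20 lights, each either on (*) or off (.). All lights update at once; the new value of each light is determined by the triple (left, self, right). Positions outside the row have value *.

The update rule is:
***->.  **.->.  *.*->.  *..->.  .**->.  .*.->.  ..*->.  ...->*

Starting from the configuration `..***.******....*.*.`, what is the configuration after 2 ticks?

.***********....***.

tick 1: .............**.....
tick 2: .***********....***.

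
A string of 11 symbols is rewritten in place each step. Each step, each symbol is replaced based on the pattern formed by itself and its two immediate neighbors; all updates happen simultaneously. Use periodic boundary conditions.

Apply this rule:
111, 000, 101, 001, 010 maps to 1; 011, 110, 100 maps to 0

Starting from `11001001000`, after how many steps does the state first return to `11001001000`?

step 1: 00011011011
step 2: 01100100100
step 3: 10001101101
step 4: 00110010010
step 5: 11000110110
step 6: 00011001001
step 7: 01100011011
step 8: 10001100100
step 9: 10110001101
step 10: 01000110010
step 11: 11011000110
step 12: 00100011001
step 13: 01101100011
step 14: 10010001100
step 15: 10110110001
step 16: 01001000110
step 17: 11011011000
step 18: 00100100011
step 19: 01101101100
step 20: 10010010001
step 21: 00110110110
step 22: 11001001000

22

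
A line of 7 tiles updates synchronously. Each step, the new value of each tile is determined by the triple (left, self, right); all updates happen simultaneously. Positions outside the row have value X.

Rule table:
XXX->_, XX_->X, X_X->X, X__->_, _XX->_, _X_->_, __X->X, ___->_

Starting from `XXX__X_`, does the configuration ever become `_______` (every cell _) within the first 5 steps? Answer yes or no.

step 1: __X_X_X
step 2: _X_X_X_
step 3: X_X_X_X
step 4: XX_X_X_
step 5: _XX_X_X
step 5 is _XX_X_X, still not uniform _

no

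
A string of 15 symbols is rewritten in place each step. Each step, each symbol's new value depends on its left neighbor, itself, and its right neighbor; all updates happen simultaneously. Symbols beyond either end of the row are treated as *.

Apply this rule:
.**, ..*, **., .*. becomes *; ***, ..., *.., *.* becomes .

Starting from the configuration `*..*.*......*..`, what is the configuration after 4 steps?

*.**.*..***.*.*

*.**.*.....**.*
*.**.*....***.*
*.**.*...**.*.*
*.**.*..***.*.*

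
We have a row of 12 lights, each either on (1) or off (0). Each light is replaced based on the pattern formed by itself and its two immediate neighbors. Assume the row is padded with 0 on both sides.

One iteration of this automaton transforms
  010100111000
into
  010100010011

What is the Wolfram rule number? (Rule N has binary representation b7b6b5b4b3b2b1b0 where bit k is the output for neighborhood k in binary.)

133

position 7: 111 → 1  (bit 7 = 1)
position 8: 110 → 0  (bit 6 = 0)
position 2: 101 → 0  (bit 5 = 0)
position 4: 100 → 0  (bit 4 = 0)
position 6: 011 → 0  (bit 3 = 0)
position 1: 010 → 1  (bit 2 = 1)
position 0: 001 → 0  (bit 1 = 0)
position 10: 000 → 1  (bit 0 = 1)
bits b7..b0 = 10000101 = 133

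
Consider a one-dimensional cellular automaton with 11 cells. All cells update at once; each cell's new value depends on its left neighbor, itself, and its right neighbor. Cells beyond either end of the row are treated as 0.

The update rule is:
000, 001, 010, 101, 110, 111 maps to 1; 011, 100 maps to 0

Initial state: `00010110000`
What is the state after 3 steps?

11111010111
01111111011
10111111101

10111111101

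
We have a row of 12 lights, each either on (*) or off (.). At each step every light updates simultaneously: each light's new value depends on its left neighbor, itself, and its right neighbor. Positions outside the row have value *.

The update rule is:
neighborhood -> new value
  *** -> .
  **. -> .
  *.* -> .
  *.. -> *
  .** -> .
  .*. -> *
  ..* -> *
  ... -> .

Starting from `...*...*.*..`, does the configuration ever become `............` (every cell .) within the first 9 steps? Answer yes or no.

yes

*.***.**.***
............
all cells are . at step 2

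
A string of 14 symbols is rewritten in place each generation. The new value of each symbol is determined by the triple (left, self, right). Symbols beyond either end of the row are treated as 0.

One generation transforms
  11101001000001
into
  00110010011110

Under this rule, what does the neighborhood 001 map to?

At position 6 the neighborhood is 001; the next row has 1 there.

1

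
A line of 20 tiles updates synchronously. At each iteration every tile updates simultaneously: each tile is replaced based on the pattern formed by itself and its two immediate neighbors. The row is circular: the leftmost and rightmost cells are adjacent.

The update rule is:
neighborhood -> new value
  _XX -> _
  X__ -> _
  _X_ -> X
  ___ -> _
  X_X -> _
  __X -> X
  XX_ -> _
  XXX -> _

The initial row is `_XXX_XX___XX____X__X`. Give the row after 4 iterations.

_________X_____XX_XX
________XX____X_____
_______X_____XX_____
______XX____X_______

______XX____X_______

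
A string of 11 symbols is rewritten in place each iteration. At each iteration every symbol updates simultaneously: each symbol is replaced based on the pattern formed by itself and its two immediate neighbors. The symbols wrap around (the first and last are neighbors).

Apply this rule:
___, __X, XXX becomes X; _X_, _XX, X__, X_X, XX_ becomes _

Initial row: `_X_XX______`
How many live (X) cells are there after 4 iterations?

iteration 1: X_____XXXXX
iteration 2: __XXXX_XXXX
iteration 3: _X_XX___XX_
iteration 4: X_____XX___
count of X: 3

3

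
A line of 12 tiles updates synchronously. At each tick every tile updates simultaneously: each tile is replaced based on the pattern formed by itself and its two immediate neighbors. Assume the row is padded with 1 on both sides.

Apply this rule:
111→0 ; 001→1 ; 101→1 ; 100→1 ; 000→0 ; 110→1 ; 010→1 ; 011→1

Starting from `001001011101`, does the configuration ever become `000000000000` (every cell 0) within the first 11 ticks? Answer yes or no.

tick 1: 111111110111
tick 2: 000000011100
tick 3: 100000110111
tick 4: 110001111100
tick 5: 011011000111
tick 6: 111111101100
tick 7: 000000111111
tick 8: 100001100000
tick 9: 110011110001
tick 10: 011110011011
tick 11: 110011111110
tick 11 is 110011111110, still not uniform 0

no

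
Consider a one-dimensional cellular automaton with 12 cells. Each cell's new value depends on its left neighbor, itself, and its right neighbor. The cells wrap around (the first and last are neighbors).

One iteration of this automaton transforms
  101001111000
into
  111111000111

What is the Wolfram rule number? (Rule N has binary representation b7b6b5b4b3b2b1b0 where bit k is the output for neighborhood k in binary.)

position 6: 111 → 0  (bit 7 = 0)
position 8: 110 → 0  (bit 6 = 0)
position 1: 101 → 1  (bit 5 = 1)
position 3: 100 → 1  (bit 4 = 1)
position 5: 011 → 1  (bit 3 = 1)
position 0: 010 → 1  (bit 2 = 1)
position 4: 001 → 1  (bit 1 = 1)
position 10: 000 → 1  (bit 0 = 1)
bits b7..b0 = 00111111 = 63

63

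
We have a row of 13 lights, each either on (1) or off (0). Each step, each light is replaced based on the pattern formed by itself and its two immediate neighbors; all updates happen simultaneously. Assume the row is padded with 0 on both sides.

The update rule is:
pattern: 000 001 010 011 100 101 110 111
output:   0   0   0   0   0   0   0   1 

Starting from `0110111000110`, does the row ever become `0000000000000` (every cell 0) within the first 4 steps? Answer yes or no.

step 1: 0000010000000
step 2: 0000000000000
all cells are 0 at step 2

yes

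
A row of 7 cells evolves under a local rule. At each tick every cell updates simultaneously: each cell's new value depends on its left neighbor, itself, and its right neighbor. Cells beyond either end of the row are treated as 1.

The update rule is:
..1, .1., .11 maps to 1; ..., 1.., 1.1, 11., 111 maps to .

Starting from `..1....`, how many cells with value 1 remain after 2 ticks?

3

.11...1
.1...11
count of 1: 3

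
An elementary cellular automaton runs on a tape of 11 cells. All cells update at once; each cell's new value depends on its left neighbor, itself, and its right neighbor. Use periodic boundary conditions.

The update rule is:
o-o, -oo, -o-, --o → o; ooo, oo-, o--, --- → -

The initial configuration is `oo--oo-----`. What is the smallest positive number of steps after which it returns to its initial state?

step 1: o--oo-----o
step 2: --oo-----oo
step 3: -oo-----oo-
step 4: oo-----oo--
step 5: o-----oo--o
step 6: -----oo--oo
step 7: ----oo--oo-
step 8: ---oo--oo--
step 9: --oo--oo---
step 10: -oo--oo----
step 11: oo--oo-----

11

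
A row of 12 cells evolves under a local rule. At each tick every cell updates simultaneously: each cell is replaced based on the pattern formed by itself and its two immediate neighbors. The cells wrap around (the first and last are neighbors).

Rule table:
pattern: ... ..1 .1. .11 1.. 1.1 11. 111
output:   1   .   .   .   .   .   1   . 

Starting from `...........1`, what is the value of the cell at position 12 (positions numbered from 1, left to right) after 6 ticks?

tick 1: .111111111..
tick 2: .........1.1
tick 3: .1111111....
tick 4: .......1.111
tick 5: .11111.....1
tick 6: .....1.111..
position 12 holds .

.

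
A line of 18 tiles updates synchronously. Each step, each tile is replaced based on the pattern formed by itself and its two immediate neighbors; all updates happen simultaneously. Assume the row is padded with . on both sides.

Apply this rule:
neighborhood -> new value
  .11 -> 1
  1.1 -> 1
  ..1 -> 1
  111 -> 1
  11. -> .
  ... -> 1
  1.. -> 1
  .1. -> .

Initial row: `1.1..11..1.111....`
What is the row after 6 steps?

1.11.111.1111.1.1.

.1.111.11.111.1111
1.111.11.111.1111.
.111.11.111.1111.1
111.11.111.1111.1.
11.11.111.1111.1.1
1.11.111.1111.1.1.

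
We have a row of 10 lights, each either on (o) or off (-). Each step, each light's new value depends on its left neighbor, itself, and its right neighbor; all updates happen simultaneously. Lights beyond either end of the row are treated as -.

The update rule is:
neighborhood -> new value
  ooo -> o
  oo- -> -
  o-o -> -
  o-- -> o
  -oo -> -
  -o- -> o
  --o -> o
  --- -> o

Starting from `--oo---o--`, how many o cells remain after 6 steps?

oo--oooooo
--oo-oooo-
oo----oo-o
--oooo---o
oo-oo-oooo
-------oo-
count of o: 2

2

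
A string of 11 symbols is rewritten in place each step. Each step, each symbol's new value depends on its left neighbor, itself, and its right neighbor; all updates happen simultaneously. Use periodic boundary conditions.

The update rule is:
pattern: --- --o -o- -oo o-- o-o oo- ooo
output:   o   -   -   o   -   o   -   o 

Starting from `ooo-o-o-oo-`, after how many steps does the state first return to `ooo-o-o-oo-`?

11

oo-o-o-oo-o
o-o-o-oo-oo
-o-o-oo-ooo
o-o-oo-ooo-
-o-oo-ooo-o
o-oo-ooo-o-
-oo-ooo-o-o
oo-ooo-o-o-
o-ooo-o-o-o
-ooo-o-o-oo
ooo-o-o-oo-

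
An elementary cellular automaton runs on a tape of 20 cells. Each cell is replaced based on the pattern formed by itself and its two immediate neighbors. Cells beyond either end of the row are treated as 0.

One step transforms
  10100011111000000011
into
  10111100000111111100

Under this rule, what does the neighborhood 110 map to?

0

At position 10 the neighborhood is 110; the next row has 0 there.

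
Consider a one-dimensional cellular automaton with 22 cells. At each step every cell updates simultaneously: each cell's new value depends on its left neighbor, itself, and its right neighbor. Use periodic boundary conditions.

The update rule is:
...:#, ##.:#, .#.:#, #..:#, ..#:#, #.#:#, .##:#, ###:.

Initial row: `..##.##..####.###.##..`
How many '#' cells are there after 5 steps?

##########..###.######
.........####.###.....
##########..###.######  (repeats step 1; period 2)
step 5: ##########..###.######
count of #: 19

19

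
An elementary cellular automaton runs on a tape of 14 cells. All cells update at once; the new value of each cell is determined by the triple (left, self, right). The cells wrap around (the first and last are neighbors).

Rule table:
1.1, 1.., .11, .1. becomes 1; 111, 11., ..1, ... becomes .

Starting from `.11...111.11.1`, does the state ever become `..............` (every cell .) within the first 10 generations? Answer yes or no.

no

11.1..1..11.11
..111.11.1.11.
..1..11.1111.1
1.11.1.11...11
.11.1111.1..1.
.1.11...111.11
1111.1..1..11.
1...111.11.1.1
.1..1..11.1111
111.11.1.11...
generation 10 is 111.11.1.11..., still not uniform .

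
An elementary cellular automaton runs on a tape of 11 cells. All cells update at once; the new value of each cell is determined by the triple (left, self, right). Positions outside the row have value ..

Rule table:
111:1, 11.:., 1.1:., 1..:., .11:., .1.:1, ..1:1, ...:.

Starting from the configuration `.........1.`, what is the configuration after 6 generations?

........11.
.......1...
......11...
.....1.....
....11.....
...1.......

...1.......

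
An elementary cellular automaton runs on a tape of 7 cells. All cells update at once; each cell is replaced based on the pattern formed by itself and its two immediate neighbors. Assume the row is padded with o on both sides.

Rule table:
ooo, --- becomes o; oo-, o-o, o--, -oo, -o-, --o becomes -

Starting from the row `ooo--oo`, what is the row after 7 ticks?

tick 1: oo----o
tick 2: o--oo--
tick 3: -------
tick 4: -ooooo-
tick 5: --ooo--
tick 6: ---o---
tick 7: -o---o-

-o---o-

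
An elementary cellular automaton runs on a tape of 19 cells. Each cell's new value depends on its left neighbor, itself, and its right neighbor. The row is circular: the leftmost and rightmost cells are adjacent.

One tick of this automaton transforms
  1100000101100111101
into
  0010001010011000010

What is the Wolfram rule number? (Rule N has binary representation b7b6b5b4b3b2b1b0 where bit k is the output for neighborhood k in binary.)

50

position 0: 111 → 0  (bit 7 = 0)
position 1: 110 → 0  (bit 6 = 0)
position 8: 101 → 1  (bit 5 = 1)
position 2: 100 → 1  (bit 4 = 1)
position 9: 011 → 0  (bit 3 = 0)
position 7: 010 → 0  (bit 2 = 0)
position 6: 001 → 1  (bit 1 = 1)
position 3: 000 → 0  (bit 0 = 0)
bits b7..b0 = 00110010 = 50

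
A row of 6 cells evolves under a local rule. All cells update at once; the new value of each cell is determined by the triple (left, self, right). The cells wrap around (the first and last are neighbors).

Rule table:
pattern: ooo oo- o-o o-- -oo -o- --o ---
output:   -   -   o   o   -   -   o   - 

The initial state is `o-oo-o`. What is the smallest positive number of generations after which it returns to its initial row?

generation 1: -o--o-
generation 2: o-oo-o

2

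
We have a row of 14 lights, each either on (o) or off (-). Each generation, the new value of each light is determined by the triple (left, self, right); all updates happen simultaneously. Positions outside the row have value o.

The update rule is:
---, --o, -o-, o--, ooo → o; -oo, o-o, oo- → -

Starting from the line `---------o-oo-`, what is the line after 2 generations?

ooooooooo-oooo

oooooooooo----
ooooooooo-oooo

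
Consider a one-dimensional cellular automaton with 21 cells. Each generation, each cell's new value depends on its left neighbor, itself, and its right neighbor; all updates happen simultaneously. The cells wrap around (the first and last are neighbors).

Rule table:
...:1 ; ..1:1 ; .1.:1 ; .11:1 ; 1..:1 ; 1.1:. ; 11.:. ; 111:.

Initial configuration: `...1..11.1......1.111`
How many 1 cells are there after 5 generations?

1111111..11111111.1..
1......111........111
.1111111..111111111..
11......111........11
..1111111..111111111.
count of 1: 16

16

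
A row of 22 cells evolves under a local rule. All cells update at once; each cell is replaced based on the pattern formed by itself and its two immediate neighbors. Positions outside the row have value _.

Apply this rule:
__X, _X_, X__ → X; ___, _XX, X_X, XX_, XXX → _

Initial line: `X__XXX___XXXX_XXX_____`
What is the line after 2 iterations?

___X_XX_XX______XXX___

iteration 1: XXX___X_X________X____
iteration 2: ___X_XX_XX______XXX___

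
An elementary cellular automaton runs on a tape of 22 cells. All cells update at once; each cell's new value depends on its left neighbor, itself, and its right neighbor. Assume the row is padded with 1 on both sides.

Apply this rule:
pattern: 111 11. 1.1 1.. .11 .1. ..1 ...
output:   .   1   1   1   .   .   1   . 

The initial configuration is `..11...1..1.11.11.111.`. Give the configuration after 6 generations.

11.11.1.11.1.11.11..11
.11.11.1.11.1.11.111..
1.11.11.1.11.1.11..111
11.11.11.1.11.1.111...
.11.11.11.1.11.1..11.1
1.11.11.11.1.11.11.11.

1.11.11.11.1.11.11.11.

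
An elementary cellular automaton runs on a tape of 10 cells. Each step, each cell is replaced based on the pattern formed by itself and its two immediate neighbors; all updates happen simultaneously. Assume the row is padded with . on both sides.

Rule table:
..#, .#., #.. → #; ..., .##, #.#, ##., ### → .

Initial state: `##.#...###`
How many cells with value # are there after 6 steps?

...##.#...
..#...##..
.###.#..#.
#....#####
##..#.....
..####....
count of #: 4

4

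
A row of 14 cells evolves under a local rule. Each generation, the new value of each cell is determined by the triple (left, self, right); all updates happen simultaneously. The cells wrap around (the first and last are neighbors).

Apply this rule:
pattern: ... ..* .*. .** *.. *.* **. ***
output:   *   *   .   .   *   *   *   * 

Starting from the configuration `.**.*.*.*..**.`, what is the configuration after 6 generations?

generation 1: *.**.*.*.**.**
generation 2: **.**.*.*.**.*
generation 3: ***.**.*.*.**.
generation 4: .***.**.*.*.**
generation 5: *.***.**.*.*.*
generation 6: **.***.**.*.*.

**.***.**.*.*.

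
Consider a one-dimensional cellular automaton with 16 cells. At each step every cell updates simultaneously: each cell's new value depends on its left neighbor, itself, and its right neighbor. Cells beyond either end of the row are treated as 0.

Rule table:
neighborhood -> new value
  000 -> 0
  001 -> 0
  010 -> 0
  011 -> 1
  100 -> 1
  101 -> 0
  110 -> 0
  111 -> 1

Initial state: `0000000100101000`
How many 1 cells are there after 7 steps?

1

step 1: 0000000010000100
step 2: 0000000001000010
step 3: 0000000000100001
step 4: 0000000000010000
step 5: 0000000000001000
step 6: 0000000000000100
step 7: 0000000000000010
count of 1: 1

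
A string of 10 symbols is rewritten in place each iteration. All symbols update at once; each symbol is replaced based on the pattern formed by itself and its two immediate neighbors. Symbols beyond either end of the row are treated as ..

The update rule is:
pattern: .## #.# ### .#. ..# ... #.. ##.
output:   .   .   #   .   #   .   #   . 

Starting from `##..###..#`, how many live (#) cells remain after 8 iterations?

3

..##.#.##.
.#.......#
#.#.....#.
...#...#.#
..#.#.#...
.#.....#..
#.#...#.#.
...#.#...#
count of #: 3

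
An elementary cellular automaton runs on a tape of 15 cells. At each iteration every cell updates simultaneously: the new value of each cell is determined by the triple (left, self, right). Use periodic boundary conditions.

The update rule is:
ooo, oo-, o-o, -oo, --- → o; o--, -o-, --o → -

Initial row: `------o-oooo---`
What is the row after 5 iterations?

ooooo--ooooo-oo
ooooo--oooooooo
ooooo--oooooooo  (fixed point — unchanged through iteration 5)

ooooo--oooooooo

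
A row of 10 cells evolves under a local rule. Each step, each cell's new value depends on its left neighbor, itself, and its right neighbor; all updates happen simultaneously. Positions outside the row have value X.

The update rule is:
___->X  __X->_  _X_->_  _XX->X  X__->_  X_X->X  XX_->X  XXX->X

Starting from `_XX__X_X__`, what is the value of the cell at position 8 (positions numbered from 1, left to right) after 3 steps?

_

step 1: XXX___X___
step 2: XXX_X___X_
step 3: XXXX__X__X
position 8 holds _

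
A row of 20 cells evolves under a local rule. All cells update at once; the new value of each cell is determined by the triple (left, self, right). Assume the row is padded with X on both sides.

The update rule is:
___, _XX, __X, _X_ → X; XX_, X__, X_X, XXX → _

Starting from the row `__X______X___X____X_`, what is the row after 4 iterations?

_XX_XXXXXX_XXX_XXXX_
_X__X______X___X____
_X_XX_XXXXXX_XXX_XXX
_X_X__X______X___X__

_X_X__X______X___X__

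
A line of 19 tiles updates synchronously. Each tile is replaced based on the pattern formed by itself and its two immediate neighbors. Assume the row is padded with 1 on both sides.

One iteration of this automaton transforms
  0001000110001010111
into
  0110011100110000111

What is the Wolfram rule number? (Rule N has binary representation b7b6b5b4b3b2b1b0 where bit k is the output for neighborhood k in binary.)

position 17: 111 → 1  (bit 7 = 1)
position 8: 110 → 0  (bit 6 = 0)
position 13: 101 → 0  (bit 5 = 0)
position 0: 100 → 0  (bit 4 = 0)
position 7: 011 → 1  (bit 3 = 1)
position 3: 010 → 0  (bit 2 = 0)
position 2: 001 → 1  (bit 1 = 1)
position 1: 000 → 1  (bit 0 = 1)
bits b7..b0 = 10001011 = 139

139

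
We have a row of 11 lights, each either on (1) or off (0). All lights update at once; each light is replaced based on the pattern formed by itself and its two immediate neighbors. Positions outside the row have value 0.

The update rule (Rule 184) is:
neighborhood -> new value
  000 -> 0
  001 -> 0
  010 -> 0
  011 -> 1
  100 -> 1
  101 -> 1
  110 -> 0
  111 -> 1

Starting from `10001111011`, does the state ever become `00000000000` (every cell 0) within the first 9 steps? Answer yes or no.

01001110110
00101101101
00011011010
00010110101
00001101010
00001010101
00000101010
00000010101
00000001010
step 9 is 00000001010, still not uniform 0

no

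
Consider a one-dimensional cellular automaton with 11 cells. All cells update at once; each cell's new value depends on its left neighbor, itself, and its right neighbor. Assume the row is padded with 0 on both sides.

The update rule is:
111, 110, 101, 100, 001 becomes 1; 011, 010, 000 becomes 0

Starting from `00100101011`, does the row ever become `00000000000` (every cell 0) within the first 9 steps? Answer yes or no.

01011010101
10101101010
01010110101
10101011010
01010101101
10101010110
01010101011
10101010101
01010101010
step 9 is 01010101010, still not uniform 0

no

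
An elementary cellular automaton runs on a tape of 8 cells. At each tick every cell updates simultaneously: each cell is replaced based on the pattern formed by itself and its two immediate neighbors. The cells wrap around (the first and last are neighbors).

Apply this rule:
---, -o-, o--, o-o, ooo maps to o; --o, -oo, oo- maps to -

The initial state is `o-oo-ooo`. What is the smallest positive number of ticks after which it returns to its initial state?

tick 1: -o--o-oo
tick 2: ooo-oo--
tick 3: -o-o--o-
tick 4: -oooo-oo
tick 5: o-oo-o--
tick 6: oo--ooo-
tick 7: --o--o-o
tick 8: o-oo-ooo

8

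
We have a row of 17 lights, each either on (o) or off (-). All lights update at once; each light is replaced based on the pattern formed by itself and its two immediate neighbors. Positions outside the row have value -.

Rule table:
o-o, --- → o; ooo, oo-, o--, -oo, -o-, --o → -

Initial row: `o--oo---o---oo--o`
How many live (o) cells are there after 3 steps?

step 1: ------o---o------
step 2: ooooo---o---ooooo
step 3: ------o---o------
count of o: 2

2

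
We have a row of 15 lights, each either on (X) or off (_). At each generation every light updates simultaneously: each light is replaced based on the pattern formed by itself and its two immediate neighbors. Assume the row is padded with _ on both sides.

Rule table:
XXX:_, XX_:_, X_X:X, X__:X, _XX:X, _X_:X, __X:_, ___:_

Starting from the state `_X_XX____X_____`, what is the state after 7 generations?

_XXX_X___XX____
_X__XXX__X_X___
_XX_X__X_XXXX__
_X_XXX_XXX___X_
_XXX__XX__X__XX
_X__X_X_X_XX_X_
_XX_XXXXXXX_XXX

_XX_XXXXXXX_XXX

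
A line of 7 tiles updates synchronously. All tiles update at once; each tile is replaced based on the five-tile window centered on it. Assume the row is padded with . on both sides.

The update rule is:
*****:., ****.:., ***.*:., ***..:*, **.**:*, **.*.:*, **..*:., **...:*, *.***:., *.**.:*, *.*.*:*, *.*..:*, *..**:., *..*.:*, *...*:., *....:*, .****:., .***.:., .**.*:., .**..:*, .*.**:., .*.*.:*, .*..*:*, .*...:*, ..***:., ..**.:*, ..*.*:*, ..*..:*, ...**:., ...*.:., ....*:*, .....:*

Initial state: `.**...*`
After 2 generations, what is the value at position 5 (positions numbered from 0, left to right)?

*

generation 1: .***..*
generation 2: ...*.**
position 5 holds *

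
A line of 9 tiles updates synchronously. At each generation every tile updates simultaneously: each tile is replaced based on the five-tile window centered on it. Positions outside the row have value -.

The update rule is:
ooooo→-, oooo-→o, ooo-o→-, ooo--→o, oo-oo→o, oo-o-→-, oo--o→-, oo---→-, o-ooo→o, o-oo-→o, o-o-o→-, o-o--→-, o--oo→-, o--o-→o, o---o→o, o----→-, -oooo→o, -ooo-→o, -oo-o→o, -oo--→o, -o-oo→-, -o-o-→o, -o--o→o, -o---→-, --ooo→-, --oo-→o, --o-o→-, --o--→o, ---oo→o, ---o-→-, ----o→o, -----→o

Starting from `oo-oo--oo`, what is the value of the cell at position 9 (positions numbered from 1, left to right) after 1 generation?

ooooo--oo
position 9 holds o

o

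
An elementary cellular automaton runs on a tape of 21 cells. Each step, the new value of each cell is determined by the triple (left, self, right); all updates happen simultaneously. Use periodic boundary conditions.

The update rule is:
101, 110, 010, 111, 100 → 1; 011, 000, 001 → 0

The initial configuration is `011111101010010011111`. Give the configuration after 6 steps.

101111111111011001111
110111111111101100111
111011111111110110011
111101111111111011001
111110111111111101100
011111011111111110110

011111011111111110110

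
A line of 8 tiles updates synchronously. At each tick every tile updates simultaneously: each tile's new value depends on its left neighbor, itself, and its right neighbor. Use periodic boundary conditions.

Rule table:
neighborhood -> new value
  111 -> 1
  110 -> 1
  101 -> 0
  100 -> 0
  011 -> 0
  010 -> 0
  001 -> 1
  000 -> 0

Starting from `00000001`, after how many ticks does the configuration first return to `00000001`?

00000010
00000100
00001000
00010000
00100000
01000000
10000000
00000001

8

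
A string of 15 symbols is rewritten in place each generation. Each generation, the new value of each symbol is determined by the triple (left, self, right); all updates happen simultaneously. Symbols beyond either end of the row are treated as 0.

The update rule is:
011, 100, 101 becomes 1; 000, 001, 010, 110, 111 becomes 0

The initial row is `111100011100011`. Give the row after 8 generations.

000000010001001

100010010010010
010001001001001
001000100100100
000100010010010
000010001001001
000001000100100
000000100010010
000000010001001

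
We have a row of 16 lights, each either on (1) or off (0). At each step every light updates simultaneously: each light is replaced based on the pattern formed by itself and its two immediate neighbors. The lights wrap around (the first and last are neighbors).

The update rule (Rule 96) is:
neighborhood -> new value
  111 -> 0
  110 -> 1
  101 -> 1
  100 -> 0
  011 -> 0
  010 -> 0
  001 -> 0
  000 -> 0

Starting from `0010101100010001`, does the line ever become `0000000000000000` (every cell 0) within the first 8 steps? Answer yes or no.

yes

0001010100000000
0000101000000000
0000010000000000
0000000000000000
all cells are 0 at step 4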